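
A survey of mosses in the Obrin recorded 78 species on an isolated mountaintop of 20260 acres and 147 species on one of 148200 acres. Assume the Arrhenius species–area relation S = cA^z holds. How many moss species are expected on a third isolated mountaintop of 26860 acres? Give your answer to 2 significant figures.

85

z = ln(147/78) / ln(148200/20260) = 0.6337 / 1.9899 = 0.3185
c = 78 / 20260^0.3185 = 78 / 23.52 = 3.316
S₃ = 3.316 × 26860^0.3185 = 3.316 × 25.74 ≈ 85.33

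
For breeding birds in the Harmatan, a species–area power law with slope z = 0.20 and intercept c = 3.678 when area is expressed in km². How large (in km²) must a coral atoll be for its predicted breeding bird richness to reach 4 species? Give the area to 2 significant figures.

1.5 km²

4 = 3.678 × A^0.2  ⇒  A^0.2 = 4/3.678 = 1.088
ln A = ln(1.088) / 0.2 = 0.0839 / 0.2 = 0.4196
A = e^0.4196 ≈ 1.521 km²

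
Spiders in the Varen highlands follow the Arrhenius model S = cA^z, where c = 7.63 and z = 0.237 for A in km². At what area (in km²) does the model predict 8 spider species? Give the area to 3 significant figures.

8 = 7.63 × A^0.237  ⇒  A^0.237 = 8/7.63 = 1.048
ln A = ln(1.048) / 0.237 = 0.0474 / 0.237 = 0.1998
A = e^0.1998 ≈ 1.221 km²

1.22 km²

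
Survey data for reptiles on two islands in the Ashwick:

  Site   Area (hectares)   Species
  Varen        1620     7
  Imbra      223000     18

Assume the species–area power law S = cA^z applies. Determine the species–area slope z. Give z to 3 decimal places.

0.192

Taking logs: ln S = ln c + z ln A, so z = (ln S₂ − ln S₁)/(ln A₂ − ln A₁).
z = ln(18/7) / ln(223000/1620) = ln(2.571) / ln(137.7) = 0.9445 / 4.9247 = 0.1918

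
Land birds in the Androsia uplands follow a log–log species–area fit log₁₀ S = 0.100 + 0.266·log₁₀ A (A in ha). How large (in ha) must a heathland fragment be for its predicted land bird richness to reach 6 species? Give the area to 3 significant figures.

354 ha

6 = 1.259 × A^0.266  ⇒  A^0.266 = 6/1.259 = 4.766
ln A = ln(4.766) / 0.266 = 1.5615 / 0.266 = 5.8703
A = e^5.8703 ≈ 354.4 ha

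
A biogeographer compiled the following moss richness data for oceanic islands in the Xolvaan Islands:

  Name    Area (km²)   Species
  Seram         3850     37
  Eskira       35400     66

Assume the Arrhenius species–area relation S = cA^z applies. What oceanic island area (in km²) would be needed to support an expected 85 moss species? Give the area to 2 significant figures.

z = ln(66/37) / ln(35400/3850) = 0.5787 / 2.2186 = 0.2609
c = 37 / 3850^0.2609 = 37 / 8.615 = 4.295
A = (85/4.295)^(1/0.2609) ⇒ ln A = ln(19.79)/0.2609 = 11.4444
A = e^11.4444 ≈ 93372 km²

93000 km²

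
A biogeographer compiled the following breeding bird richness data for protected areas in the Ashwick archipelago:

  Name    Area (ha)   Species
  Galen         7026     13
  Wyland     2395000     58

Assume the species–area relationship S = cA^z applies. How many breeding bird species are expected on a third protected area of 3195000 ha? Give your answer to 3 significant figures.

62.4

z = ln(58/13) / ln(2395000/7026) = 1.4955 / 5.8315 = 0.2565
c = 13 / 7026^0.2565 = 13 / 9.694 = 1.341
S₃ = 1.341 × 3195000^0.2565 = 1.341 × 46.57 ≈ 62.45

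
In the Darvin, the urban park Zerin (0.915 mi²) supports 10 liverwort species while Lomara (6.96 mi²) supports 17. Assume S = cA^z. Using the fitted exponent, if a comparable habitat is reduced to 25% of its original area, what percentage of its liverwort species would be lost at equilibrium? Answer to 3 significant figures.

30.4%

z = ln(17/10) / ln(6.96/0.915) = 0.5306 / 2.0290 = 0.2615
S_new/S_old = (A_new/A_old)^z = 0.25^0.2615 = exp(0.2615 × -1.3863) = 0.6959
Fraction lost = 1 − 0.6959 = 0.3041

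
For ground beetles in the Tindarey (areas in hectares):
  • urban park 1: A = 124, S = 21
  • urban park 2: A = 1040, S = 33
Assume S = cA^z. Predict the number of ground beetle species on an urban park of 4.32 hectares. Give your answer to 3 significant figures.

z = ln(33/21) / ln(1040/124) = 0.4520 / 2.1267 = 0.2125
c = 21 / 124^0.2125 = 21 / 2.786 = 7.539
S₃ = 7.539 × 4.32^0.2125 = 7.539 × 1.365 ≈ 10.29

10.3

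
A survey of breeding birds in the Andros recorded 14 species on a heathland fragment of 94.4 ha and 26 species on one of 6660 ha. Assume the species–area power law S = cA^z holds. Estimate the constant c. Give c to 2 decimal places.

7.23

z = ln(S₂/S₁) / ln(A₂/A₁) = ln(26/14) / ln(6660/94.4) = 0.6190 / 4.2563 = 0.1454
c = S₁ / A₁^z = 14 / 94.4^0.1454 = 14 / 1.937 = 7.226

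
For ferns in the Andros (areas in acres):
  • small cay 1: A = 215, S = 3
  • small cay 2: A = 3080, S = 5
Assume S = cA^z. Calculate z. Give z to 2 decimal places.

0.19

Taking logs: ln S = ln c + z ln A, so z = (ln S₂ − ln S₁)/(ln A₂ − ln A₁).
z = ln(5/3) / ln(3080/215) = ln(1.667) / ln(14.33) = 0.5108 / 2.6620 = 0.1919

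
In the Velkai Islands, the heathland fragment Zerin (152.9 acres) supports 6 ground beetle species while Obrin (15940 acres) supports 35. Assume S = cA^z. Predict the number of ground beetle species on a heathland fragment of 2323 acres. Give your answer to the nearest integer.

z = ln(35/6) / ln(15940/152.9) = 1.7636 / 4.6468 = 0.3795
c = 6 / 152.9^0.3795 = 6 / 6.746 = 0.8894
S₃ = 0.8894 × 2323^0.3795 = 0.8894 × 18.95 ≈ 16.85

17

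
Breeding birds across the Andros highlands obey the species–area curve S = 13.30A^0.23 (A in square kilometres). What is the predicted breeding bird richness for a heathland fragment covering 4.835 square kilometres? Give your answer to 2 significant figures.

S = 13.3 × 4.835^0.23
ln S = ln 13.3 + 0.23 × ln 4.835 = 2.5878 + 0.23 × 1.5759 = 2.9502
S = e^2.9502 ≈ 19.11

19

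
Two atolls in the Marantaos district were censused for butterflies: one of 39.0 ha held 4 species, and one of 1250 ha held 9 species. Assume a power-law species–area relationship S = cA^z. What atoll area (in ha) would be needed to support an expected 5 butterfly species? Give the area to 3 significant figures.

101 ha

z = ln(9/4) / ln(1250/39) = 0.8109 / 3.4673 = 0.2339
c = 4 / 39^0.2339 = 4 / 2.356 = 1.698
A = (5/1.698)^(1/0.2339) ⇒ ln A = ln(2.945)/0.2339 = 4.6177
A = e^4.6177 ≈ 101.3 ha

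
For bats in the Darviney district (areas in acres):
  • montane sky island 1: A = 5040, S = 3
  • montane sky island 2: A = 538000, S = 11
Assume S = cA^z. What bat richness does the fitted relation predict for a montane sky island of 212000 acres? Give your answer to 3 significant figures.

8.49

z = ln(11/3) / ln(538000/5040) = 1.2993 / 4.6705 = 0.2782
c = 3 / 5040^0.2782 = 3 / 10.71 = 0.28
S₃ = 0.28 × 212000^0.2782 = 0.28 × 30.32 ≈ 8.489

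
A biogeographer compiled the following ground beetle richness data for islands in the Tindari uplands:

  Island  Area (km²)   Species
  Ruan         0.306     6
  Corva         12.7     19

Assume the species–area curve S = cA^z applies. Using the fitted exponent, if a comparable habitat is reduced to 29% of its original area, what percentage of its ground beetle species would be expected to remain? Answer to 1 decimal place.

68.2%

z = ln(19/6) / ln(12.7/0.306) = 1.1527 / 3.7258 = 0.3094
S_new/S_old = (A_new/A_old)^z = 0.29^0.3094 = exp(0.3094 × -1.2379) = 0.6818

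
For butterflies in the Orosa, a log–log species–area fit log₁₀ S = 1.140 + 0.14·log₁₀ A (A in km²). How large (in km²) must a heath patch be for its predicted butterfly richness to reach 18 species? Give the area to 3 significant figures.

18 = 13.8 × A^0.14  ⇒  A^0.14 = 18/13.8 = 1.304
ln A = ln(1.304) / 0.14 = 0.2654 / 0.14 = 1.8959
A = e^1.8959 ≈ 6.658 km²

6.66 km²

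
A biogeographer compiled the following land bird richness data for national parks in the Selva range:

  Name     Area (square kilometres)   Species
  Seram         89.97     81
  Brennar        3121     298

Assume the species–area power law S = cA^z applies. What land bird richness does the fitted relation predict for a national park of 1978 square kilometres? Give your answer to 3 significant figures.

z = ln(298/81) / ln(3121/89.97) = 1.3026 / 3.5464 = 0.3673
c = 81 / 89.97^0.3673 = 81 / 5.221 = 15.51
S₃ = 15.51 × 1978^0.3673 = 15.51 × 16.25 ≈ 252

252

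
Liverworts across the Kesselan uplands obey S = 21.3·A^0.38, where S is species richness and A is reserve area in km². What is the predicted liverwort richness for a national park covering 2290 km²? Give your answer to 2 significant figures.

S = 21.3 × 2290^0.38
ln S = ln 21.3 + 0.38 × ln 2290 = 3.0587 + 0.38 × 7.7363 = 5.9985
S = e^5.9985 ≈ 402.8

400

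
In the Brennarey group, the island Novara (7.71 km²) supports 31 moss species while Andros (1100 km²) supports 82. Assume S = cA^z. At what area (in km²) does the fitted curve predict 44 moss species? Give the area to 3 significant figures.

z = ln(82/31) / ln(1100/7.71) = 0.9727 / 4.9605 = 0.1961
c = 31 / 7.71^0.1961 = 31 / 1.493 = 20.77
A = (44/20.77)^(1/0.1961) ⇒ ln A = ln(2.119)/0.1961 = 3.8284
A = e^3.8284 ≈ 45.99 km²

46.0 km²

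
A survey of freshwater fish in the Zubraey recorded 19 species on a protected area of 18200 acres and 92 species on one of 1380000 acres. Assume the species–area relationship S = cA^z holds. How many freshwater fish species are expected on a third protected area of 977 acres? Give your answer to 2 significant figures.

6.5

z = ln(92/19) / ln(1380000/18200) = 1.5773 / 4.3284 = 0.3644
c = 19 / 18200^0.3644 = 19 / 35.68 = 0.5325
S₃ = 0.5325 × 977^0.3644 = 0.5325 × 12.29 ≈ 6.545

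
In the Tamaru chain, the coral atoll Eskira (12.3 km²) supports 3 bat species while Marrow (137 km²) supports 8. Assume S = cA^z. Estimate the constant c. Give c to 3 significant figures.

1.08

z = ln(S₂/S₁) / ln(A₂/A₁) = ln(8/3) / ln(137/12.3) = 0.9808 / 2.4104 = 0.4069
c = S₁ / A₁^z = 3 / 12.3^0.4069 = 3 / 2.777 = 1.08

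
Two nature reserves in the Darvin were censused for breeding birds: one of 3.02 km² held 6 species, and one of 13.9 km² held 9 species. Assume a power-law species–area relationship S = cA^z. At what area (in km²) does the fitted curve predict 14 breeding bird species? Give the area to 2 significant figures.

73 km²

z = ln(9/6) / ln(13.9/3.02) = 0.4055 / 1.5266 = 0.2656
c = 6 / 3.02^0.2656 = 6 / 1.341 = 4.474
A = (14/4.474)^(1/0.2656) ⇒ ln A = ln(3.129)/0.2656 = 4.2955
A = e^4.2955 ≈ 73.37 km²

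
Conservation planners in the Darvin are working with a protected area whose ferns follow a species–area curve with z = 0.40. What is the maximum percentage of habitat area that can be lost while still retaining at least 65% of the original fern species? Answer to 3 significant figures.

65.9%

Need (A_new/A_old)^0.4 = 0.65, so A_new/A_old = 0.65^(1/0.4) = 0.65^2.5
ln(A_new/A_old) = ln 0.65 / 0.4 = -0.4308 / 0.4 = -1.0770
A_new/A_old = e^-1.0770 ≈ 0.3406
Fraction that can be lost = 1 − 0.3406 = 0.6594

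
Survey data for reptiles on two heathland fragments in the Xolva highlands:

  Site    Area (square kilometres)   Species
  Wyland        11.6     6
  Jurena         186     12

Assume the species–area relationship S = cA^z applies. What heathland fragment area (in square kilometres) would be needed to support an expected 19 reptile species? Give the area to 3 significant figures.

z = ln(12/6) / ln(186/11.6) = 0.6931 / 2.7747 = 0.2498
c = 6 / 11.6^0.2498 = 6 / 1.845 = 3.253
A = (19/3.253)^(1/0.2498) ⇒ ln A = ln(5.841)/0.2498 = 7.0653
A = e^7.0653 ≈ 1171 square kilometres

1170 square kilometres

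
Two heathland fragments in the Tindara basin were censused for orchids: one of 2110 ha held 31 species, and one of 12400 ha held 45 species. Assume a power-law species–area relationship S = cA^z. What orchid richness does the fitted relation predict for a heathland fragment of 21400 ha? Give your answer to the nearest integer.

50

z = ln(45/31) / ln(12400/2110) = 0.3727 / 1.7710 = 0.2104
c = 31 / 2110^0.2104 = 31 / 5.006 = 6.192
S₃ = 6.192 × 21400^0.2104 = 6.192 × 8.152 ≈ 50.48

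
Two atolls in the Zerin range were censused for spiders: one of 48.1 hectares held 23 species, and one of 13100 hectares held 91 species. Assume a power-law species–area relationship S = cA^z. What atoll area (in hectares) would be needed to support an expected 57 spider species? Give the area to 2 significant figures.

1900 hectares

z = ln(91/23) / ln(13100/48.1) = 1.3754 / 5.6071 = 0.2453
c = 23 / 48.1^0.2453 = 23 / 2.586 = 8.894
A = (57/8.894)^(1/0.2453) ⇒ ln A = ln(6.409)/0.2453 = 7.5732
A = e^7.5732 ≈ 1945 hectares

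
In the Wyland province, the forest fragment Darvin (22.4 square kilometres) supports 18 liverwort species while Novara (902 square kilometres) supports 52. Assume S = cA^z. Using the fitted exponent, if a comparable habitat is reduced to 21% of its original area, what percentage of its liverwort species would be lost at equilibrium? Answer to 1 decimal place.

z = ln(52/18) / ln(902/22.4) = 1.0609 / 3.6956 = 0.2871
S_new/S_old = (A_new/A_old)^z = 0.21^0.2871 = exp(0.2871 × -1.5606) = 0.6389
Fraction lost = 1 − 0.6389 = 0.3611

36.1%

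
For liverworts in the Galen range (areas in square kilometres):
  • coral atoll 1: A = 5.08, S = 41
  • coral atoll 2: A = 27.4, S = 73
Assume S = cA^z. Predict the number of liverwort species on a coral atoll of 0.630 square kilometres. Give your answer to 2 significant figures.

z = ln(73/41) / ln(27.4/5.08) = 0.5769 / 1.6852 = 0.3423
c = 41 / 5.08^0.3423 = 41 / 1.744 = 23.5
S₃ = 23.5 × 0.63^0.3423 = 23.5 × 0.8537 ≈ 20.07

20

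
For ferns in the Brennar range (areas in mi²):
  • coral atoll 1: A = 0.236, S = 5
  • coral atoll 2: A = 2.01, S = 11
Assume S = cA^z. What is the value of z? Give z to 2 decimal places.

Taking logs: ln S = ln c + z ln A, so z = (ln S₂ − ln S₁)/(ln A₂ − ln A₁).
z = ln(11/5) / ln(2.01/0.236) = ln(2.2) / ln(8.517) = 0.7885 / 2.1421 = 0.3681

0.37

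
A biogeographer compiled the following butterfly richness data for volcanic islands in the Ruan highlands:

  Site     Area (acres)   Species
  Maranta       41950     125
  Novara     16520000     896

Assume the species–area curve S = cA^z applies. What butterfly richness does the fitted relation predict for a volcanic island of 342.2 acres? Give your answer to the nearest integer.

z = ln(896/125) / ln(16520000/41950) = 1.9696 / 5.9758 = 0.3296
c = 125 / 41950^0.3296 = 125 / 33.39 = 3.743
S₃ = 3.743 × 342.2^0.3296 = 3.743 × 6.844 ≈ 25.62

26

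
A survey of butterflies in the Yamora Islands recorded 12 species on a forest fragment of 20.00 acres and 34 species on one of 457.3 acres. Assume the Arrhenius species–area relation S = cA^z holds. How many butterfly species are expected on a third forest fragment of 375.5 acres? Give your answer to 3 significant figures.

31.8

z = ln(34/12) / ln(457.3/20) = 1.0415 / 3.1296 = 0.3328
c = 12 / 20^0.3328 = 12 / 2.71 = 4.428
S₃ = 4.428 × 375.5^0.3328 = 4.428 × 7.191 ≈ 31.84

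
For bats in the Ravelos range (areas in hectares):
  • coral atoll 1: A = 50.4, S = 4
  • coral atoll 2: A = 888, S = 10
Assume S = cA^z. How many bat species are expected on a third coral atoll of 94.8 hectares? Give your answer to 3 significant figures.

z = ln(10/4) / ln(888/50.4) = 0.9163 / 2.8690 = 0.3194
c = 4 / 50.4^0.3194 = 4 / 3.497 = 1.144
S₃ = 1.144 × 94.8^0.3194 = 1.144 × 4.279 ≈ 4.894

4.89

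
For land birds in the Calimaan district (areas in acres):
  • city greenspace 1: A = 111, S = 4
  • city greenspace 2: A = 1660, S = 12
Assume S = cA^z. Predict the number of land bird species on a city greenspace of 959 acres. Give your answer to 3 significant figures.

9.60

z = ln(12/4) / ln(1660/111) = 1.0986 / 2.7050 = 0.4061
c = 4 / 111^0.4061 = 4 / 6.771 = 0.5907
S₃ = 0.5907 × 959^0.4061 = 0.5907 × 16.26 ≈ 9.603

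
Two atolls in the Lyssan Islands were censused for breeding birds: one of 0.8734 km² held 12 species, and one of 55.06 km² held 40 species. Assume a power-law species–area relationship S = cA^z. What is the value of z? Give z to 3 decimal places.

Taking logs: ln S = ln c + z ln A, so z = (ln S₂ − ln S₁)/(ln A₂ − ln A₁).
z = ln(40/12) / ln(55.06/0.8734) = ln(3.333) / ln(63.04) = 1.2040 / 4.1438 = 0.2905

0.291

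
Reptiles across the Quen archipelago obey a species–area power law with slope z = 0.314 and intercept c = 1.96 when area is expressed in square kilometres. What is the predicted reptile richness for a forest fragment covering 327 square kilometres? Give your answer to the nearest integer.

S = 1.96 × 327^0.314
ln S = ln 1.96 + 0.314 × ln 327 = 0.6729 + 0.314 × 5.7900 = 2.4910
S = e^2.4910 ≈ 12.07

12 species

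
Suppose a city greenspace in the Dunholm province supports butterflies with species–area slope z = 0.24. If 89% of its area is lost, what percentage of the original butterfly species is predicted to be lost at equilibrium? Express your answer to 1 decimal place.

S_new/S_old = (A_new/A_old)^z = 0.11^0.24
= exp(0.24 × ln 0.11) = exp(0.24 × -2.2073) = exp(-0.5297) ≈ 0.5888
Fraction lost = 1 − 0.5888 = 0.4112

41.1%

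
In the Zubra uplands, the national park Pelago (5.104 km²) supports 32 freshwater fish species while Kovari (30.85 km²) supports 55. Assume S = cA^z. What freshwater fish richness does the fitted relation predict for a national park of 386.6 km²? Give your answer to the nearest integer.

118

z = ln(55/32) / ln(30.85/5.104) = 0.5416 / 1.7991 = 0.3010
c = 32 / 5.104^0.3010 = 32 / 1.633 = 19.59
S₃ = 19.59 × 386.6^0.3010 = 19.59 × 6.01 ≈ 117.7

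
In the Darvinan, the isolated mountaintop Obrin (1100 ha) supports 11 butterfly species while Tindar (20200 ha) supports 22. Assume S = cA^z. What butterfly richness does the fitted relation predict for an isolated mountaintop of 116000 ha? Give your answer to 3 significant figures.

z = ln(22/11) / ln(20200/1100) = 0.6931 / 2.9104 = 0.2382
c = 11 / 1100^0.2382 = 11 / 5.301 = 2.075
S₃ = 2.075 × 116000^0.2382 = 2.075 × 16.08 ≈ 33.36

33.4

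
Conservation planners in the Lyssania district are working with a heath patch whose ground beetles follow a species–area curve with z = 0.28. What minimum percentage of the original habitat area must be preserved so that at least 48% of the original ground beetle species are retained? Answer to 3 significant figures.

7.27%

Need (A_new/A_old)^0.28 = 0.48, so A_new/A_old = 0.48^(1/0.28) = 0.48^3.571
ln(A_new/A_old) = ln 0.48 / 0.28 = -0.7340 / 0.28 = -2.6213
A_new/A_old = e^-2.6213 ≈ 0.07271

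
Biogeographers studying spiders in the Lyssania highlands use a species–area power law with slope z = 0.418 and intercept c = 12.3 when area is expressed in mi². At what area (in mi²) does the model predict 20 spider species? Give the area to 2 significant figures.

20 = 12.3 × A^0.418  ⇒  A^0.418 = 20/12.3 = 1.626
ln A = ln(1.626) / 0.418 = 0.4861 / 0.418 = 1.1630
A = e^1.1630 ≈ 3.2 mi²

3.2 mi²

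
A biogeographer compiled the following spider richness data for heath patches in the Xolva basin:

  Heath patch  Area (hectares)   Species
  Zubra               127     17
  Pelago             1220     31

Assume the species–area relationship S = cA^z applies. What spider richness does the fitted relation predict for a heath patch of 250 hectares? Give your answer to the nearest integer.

20

z = ln(31/17) / ln(1220/127) = 0.6008 / 2.2624 = 0.2655
c = 17 / 127^0.2655 = 17 / 3.62 = 4.697
S₃ = 4.697 × 250^0.2655 = 4.697 × 4.333 ≈ 20.35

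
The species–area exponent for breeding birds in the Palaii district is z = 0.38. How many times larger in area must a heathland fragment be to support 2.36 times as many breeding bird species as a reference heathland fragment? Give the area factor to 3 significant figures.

(A₂/A₁)^0.38 = 2.36, so A₂/A₁ = 2.36^(1/0.38) = 2.36^2.632
ln(A₂/A₁) = ln 2.36 / 0.38 = 0.8587 / 0.38 = 2.2596
A₂/A₁ = e^2.2596 ≈ 9.58

9.58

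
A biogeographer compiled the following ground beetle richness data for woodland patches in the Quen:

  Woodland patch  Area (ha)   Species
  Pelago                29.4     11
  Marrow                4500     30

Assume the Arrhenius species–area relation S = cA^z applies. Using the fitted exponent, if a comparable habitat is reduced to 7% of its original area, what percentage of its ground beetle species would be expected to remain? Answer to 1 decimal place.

58.8%

z = ln(30/11) / ln(4500/29.4) = 1.0033 / 5.0308 = 0.1994
S_new/S_old = (A_new/A_old)^z = 0.07^0.1994 = exp(0.1994 × -2.6593) = 0.5884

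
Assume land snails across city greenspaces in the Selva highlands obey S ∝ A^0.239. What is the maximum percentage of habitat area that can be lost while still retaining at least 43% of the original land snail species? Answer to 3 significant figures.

Need (A_new/A_old)^0.239 = 0.43, so A_new/A_old = 0.43^(1/0.239) = 0.43^4.184
ln(A_new/A_old) = ln 0.43 / 0.239 = -0.8440 / 0.239 = -3.5313
A_new/A_old = e^-3.5313 ≈ 0.02927
Fraction that can be lost = 1 − 0.02927 = 0.9707

97.1%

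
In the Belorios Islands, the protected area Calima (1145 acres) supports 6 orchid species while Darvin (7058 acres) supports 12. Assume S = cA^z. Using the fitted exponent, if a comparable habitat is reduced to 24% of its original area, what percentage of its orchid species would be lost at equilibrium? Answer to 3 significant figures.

42.0%

z = ln(12/6) / ln(7058/1145) = 0.6931 / 1.8188 = 0.3811
S_new/S_old = (A_new/A_old)^z = 0.24^0.3811 = exp(0.3811 × -1.4271) = 0.5805
Fraction lost = 1 − 0.5805 = 0.4195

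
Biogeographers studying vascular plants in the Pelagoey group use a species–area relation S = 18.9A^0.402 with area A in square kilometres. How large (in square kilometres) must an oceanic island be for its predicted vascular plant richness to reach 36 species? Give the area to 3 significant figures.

4.97 square kilometres

36 = 18.9 × A^0.402  ⇒  A^0.402 = 36/18.9 = 1.905
ln A = ln(1.905) / 0.402 = 0.6444 / 0.402 = 1.6029
A = e^1.6029 ≈ 4.967 square kilometres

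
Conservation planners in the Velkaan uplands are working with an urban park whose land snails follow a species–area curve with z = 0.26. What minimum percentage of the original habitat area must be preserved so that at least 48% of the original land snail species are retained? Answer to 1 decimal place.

5.9%

Need (A_new/A_old)^0.26 = 0.48, so A_new/A_old = 0.48^(1/0.26) = 0.48^3.846
ln(A_new/A_old) = ln 0.48 / 0.26 = -0.7340 / 0.26 = -2.8230
A_new/A_old = e^-2.8230 ≈ 0.05943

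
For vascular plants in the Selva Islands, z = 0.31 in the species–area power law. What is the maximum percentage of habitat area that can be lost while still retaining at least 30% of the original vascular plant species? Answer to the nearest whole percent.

98%

Need (A_new/A_old)^0.31 = 0.3, so A_new/A_old = 0.3^(1/0.31) = 0.3^3.226
ln(A_new/A_old) = ln 0.3 / 0.31 = -1.2040 / 0.31 = -3.8838
A_new/A_old = e^-3.8838 ≈ 0.02057
Fraction that can be lost = 1 − 0.02057 = 0.9794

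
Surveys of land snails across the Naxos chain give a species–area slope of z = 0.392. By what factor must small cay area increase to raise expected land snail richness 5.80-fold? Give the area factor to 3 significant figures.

88.6

(A₂/A₁)^0.392 = 5.8, so A₂/A₁ = 5.8^(1/0.392) = 5.8^2.551
ln(A₂/A₁) = ln 5.8 / 0.392 = 1.7579 / 0.392 = 4.4843
A₂/A₁ = e^4.4843 ≈ 88.62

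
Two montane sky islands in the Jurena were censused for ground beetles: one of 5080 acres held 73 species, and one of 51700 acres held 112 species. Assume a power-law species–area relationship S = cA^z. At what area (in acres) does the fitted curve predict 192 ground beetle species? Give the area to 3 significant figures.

z = ln(112/73) / ln(51700/5080) = 0.4280 / 2.3201 = 0.1845
c = 73 / 5080^0.1845 = 73 / 4.827 = 15.12
A = (192/15.12)^(1/0.1845) ⇒ ln A = ln(12.7)/0.1845 = 13.7748
A = e^13.7748 ≈ 960099 acres

960000 acres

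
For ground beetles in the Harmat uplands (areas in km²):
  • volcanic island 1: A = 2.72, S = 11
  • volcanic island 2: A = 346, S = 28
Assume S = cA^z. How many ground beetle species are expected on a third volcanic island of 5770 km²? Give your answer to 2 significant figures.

z = ln(28/11) / ln(346/2.72) = 0.9343 / 4.8458 = 0.1928
c = 11 / 2.72^0.1928 = 11 / 1.213 = 9.07
S₃ = 9.07 × 5770^0.1928 = 9.07 × 5.311 ≈ 48.17

48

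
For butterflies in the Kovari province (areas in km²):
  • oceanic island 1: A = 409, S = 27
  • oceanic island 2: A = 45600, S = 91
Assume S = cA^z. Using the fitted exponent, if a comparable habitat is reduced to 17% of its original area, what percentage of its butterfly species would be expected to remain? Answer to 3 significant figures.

z = ln(91/27) / ln(45600/409) = 1.2150 / 4.7139 = 0.2578
S_new/S_old = (A_new/A_old)^z = 0.17^0.2578 = exp(0.2578 × -1.7720) = 0.6334

63.3%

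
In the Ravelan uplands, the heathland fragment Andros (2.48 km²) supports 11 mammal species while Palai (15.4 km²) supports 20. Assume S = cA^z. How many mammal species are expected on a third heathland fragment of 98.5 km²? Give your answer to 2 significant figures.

37

z = ln(20/11) / ln(15.4/2.48) = 0.5978 / 1.8261 = 0.3274
c = 11 / 2.48^0.3274 = 11 / 1.346 = 8.171
S₃ = 8.171 × 98.5^0.3274 = 8.171 × 4.494 ≈ 36.72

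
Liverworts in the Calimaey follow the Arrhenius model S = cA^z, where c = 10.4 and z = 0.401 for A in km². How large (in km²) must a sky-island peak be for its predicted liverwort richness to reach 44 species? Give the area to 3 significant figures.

36.5 km²

44 = 10.4 × A^0.401  ⇒  A^0.401 = 44/10.4 = 4.231
ln A = ln(4.231) / 0.401 = 1.4424 / 0.401 = 3.5970
A = e^3.5970 ≈ 36.49 km²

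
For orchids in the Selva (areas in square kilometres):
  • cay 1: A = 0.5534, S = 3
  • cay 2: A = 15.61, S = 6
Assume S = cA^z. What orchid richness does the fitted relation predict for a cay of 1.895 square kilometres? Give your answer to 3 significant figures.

3.87

z = ln(6/3) / ln(15.61/0.5534) = 0.6931 / 3.3396 = 0.2076
c = 3 / 0.5534^0.2076 = 3 / 0.8844 = 3.392
S₃ = 3.392 × 1.895^0.2076 = 3.392 × 1.142 ≈ 3.873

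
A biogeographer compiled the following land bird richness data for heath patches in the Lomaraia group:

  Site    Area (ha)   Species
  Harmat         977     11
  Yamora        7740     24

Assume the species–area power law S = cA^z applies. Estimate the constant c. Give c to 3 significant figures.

0.821

z = ln(S₂/S₁) / ln(A₂/A₁) = ln(24/11) / ln(7740/977) = 0.7802 / 2.0697 = 0.3769
c = S₁ / A₁^z = 11 / 977^0.3769 = 11 / 13.4 = 0.821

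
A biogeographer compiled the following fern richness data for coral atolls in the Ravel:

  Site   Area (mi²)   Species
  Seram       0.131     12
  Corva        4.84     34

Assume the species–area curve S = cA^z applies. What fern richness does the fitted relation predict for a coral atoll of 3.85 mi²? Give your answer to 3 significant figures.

31.8

z = ln(34/12) / ln(4.84/0.131) = 1.0415 / 3.6095 = 0.2885
c = 12 / 0.131^0.2885 = 12 / 0.5563 = 21.57
S₃ = 21.57 × 3.85^0.2885 = 21.57 × 1.475 ≈ 31.83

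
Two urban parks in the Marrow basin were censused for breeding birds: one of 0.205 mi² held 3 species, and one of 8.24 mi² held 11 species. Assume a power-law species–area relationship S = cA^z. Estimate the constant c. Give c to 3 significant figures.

z = ln(S₂/S₁) / ln(A₂/A₁) = ln(11/3) / ln(8.24/0.205) = 1.2993 / 3.6937 = 0.3518
c = S₁ / A₁^z = 3 / 0.205^0.3518 = 3 / 0.5727 = 5.239

5.24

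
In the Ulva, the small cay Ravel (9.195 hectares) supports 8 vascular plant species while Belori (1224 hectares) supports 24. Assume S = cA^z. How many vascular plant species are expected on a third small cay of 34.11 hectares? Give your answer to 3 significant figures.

10.7

z = ln(24/8) / ln(1224/9.195) = 1.0986 / 4.8912 = 0.2246
c = 8 / 9.195^0.2246 = 8 / 1.646 = 4.86
S₃ = 4.86 × 34.11^0.2246 = 4.86 × 2.21 ≈ 10.74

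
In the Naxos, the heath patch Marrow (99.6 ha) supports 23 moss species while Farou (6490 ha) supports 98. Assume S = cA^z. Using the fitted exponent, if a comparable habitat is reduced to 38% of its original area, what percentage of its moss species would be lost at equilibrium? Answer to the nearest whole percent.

29%

z = ln(98/23) / ln(6490/99.6) = 1.4495 / 4.1769 = 0.3470
S_new/S_old = (A_new/A_old)^z = 0.38^0.3470 = exp(0.3470 × -0.9676) = 0.7148
Fraction lost = 1 − 0.7148 = 0.2852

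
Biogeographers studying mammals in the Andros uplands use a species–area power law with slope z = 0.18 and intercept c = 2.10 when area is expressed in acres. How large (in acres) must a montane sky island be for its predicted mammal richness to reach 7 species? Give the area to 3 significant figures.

803 acres

7 = 2.1 × A^0.18  ⇒  A^0.18 = 7/2.1 = 3.333
ln A = ln(3.333) / 0.18 = 1.2040 / 0.18 = 6.6887
A = e^6.6887 ≈ 803.3 acres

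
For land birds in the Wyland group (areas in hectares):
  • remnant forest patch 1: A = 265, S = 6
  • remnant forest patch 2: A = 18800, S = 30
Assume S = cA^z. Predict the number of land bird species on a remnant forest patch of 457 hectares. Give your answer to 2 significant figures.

7.4

z = ln(30/6) / ln(18800/265) = 1.6094 / 4.2619 = 0.3776
c = 6 / 265^0.3776 = 6 / 8.224 = 0.7295
S₃ = 0.7295 × 457^0.3776 = 0.7295 × 10.1 ≈ 7.371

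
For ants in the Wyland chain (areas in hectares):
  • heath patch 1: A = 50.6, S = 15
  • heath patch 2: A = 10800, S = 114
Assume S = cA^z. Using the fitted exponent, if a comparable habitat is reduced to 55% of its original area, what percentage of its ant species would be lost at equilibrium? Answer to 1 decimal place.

20.2%

z = ln(114/15) / ln(10800/50.6) = 2.0281 / 5.3633 = 0.3781
S_new/S_old = (A_new/A_old)^z = 0.55^0.3781 = exp(0.3781 × -0.5978) = 0.7977
Fraction lost = 1 − 0.7977 = 0.2023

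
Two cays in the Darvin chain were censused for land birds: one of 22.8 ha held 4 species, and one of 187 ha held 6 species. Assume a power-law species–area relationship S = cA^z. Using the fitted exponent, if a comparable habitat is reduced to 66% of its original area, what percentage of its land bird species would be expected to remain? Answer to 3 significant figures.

z = ln(6/4) / ln(187/22.8) = 0.4055 / 2.1043 = 0.1927
S_new/S_old = (A_new/A_old)^z = 0.66^0.1927 = exp(0.1927 × -0.4155) = 0.9231

92.3%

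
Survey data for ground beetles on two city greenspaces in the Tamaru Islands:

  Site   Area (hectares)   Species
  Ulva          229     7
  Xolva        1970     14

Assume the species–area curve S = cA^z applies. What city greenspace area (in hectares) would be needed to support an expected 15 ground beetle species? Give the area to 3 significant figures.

z = ln(14/7) / ln(1970/229) = 0.6931 / 2.1521 = 0.3221
c = 7 / 229^0.3221 = 7 / 5.755 = 1.216
A = (15/1.216)^(1/0.3221) ⇒ ln A = ln(12.33)/0.3221 = 7.8000
A = e^7.8000 ≈ 2441 hectares

2440 hectares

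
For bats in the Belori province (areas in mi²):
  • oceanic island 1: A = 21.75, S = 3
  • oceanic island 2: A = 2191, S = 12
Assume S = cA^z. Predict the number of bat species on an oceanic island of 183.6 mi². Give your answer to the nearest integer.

6

z = ln(12/3) / ln(2191/21.75) = 1.3863 / 4.6125 = 0.3006
c = 3 / 21.75^0.3006 = 3 / 2.523 = 1.189
S₃ = 1.189 × 183.6^0.3006 = 1.189 × 4.791 ≈ 5.696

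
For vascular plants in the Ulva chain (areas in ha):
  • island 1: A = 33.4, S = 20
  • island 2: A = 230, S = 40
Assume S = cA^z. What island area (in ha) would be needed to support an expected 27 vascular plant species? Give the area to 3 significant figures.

z = ln(40/20) / ln(230/33.4) = 0.6931 / 1.9295 = 0.3592
c = 20 / 33.4^0.3592 = 20 / 3.527 = 5.671
A = (27/5.671)^(1/0.3592) ⇒ ln A = ln(4.761)/0.3592 = 4.3440
A = e^4.3440 ≈ 77.01 ha

77.0 ha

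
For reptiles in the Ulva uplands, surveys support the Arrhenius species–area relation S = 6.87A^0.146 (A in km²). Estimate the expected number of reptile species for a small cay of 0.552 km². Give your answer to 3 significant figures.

S = 6.87 × 0.552^0.146
ln S = ln 6.87 + 0.146 × ln 0.552 = 1.9272 + 0.146 × -0.5942 = 1.8404
S = e^1.8404 ≈ 6.299

6.30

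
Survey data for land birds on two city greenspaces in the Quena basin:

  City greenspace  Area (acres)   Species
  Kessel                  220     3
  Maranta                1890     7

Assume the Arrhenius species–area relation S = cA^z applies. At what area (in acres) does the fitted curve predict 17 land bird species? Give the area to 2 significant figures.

z = ln(7/3) / ln(1890/220) = 0.8473 / 2.1507 = 0.3940
c = 3 / 220^0.3940 = 3 / 8.372 = 0.3583
A = (17/0.3583)^(1/0.3940) ⇒ ln A = ln(47.44)/0.3940 = 9.7966
A = e^9.7966 ≈ 17972 acres

18000 acres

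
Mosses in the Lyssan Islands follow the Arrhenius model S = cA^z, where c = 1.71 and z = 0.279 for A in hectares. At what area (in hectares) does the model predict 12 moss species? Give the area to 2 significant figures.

1100 hectares

12 = 1.71 × A^0.279  ⇒  A^0.279 = 12/1.71 = 7.018
ln A = ln(7.018) / 0.279 = 1.9484 / 0.279 = 6.9836
A = e^6.9836 ≈ 1079 hectares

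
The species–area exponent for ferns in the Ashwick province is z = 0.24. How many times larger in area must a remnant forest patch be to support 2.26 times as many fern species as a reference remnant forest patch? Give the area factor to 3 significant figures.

(A₂/A₁)^0.24 = 2.26, so A₂/A₁ = 2.26^(1/0.24) = 2.26^4.167
ln(A₂/A₁) = ln 2.26 / 0.24 = 0.8154 / 0.24 = 3.3974
A₂/A₁ = e^3.3974 ≈ 29.88

29.9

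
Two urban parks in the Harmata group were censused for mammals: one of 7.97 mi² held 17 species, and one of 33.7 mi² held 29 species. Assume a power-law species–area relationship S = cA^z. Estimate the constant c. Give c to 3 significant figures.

7.88

z = ln(S₂/S₁) / ln(A₂/A₁) = ln(29/17) / ln(33.7/7.97) = 0.5341 / 1.4418 = 0.3704
c = S₁ / A₁^z = 17 / 7.97^0.3704 = 17 / 2.157 = 7.88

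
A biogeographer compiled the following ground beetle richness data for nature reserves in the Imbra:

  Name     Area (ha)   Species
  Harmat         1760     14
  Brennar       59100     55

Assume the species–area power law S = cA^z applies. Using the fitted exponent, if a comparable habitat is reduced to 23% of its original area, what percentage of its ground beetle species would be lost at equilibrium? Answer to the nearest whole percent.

44%

z = ln(55/14) / ln(59100/1760) = 1.3683 / 3.5139 = 0.3894
S_new/S_old = (A_new/A_old)^z = 0.23^0.3894 = exp(0.3894 × -1.4697) = 0.5642
Fraction lost = 1 − 0.5642 = 0.4358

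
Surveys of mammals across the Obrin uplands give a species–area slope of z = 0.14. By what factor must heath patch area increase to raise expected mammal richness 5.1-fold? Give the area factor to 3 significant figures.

(A₂/A₁)^0.14 = 5.1, so A₂/A₁ = 5.1^(1/0.14) = 5.1^7.143
ln(A₂/A₁) = ln 5.1 / 0.14 = 1.6292 / 0.14 = 11.6374
A₂/A₁ = e^11.6374 ≈ 113259

113000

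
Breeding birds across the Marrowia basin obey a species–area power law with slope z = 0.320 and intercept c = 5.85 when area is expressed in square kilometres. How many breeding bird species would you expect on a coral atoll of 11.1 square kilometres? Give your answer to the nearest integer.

13

S = 5.85 × 11.1^0.32
ln S = ln 5.85 + 0.32 × ln 11.1 = 1.7664 + 0.32 × 2.4069 = 2.5367
S = e^2.5367 ≈ 12.64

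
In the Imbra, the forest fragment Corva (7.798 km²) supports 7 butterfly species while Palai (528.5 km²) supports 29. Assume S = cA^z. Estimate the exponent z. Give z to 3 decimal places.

Taking logs: ln S = ln c + z ln A, so z = (ln S₂ − ln S₁)/(ln A₂ − ln A₁).
z = ln(29/7) / ln(528.5/7.798) = ln(4.143) / ln(67.77) = 1.4214 / 4.2162 = 0.3371

0.337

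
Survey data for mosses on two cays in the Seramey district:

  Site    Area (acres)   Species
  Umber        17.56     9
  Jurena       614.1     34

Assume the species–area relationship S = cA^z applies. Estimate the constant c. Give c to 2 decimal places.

z = ln(S₂/S₁) / ln(A₂/A₁) = ln(34/9) / ln(614.1/17.56) = 1.3291 / 3.5545 = 0.3739
c = S₁ / A₁^z = 9 / 17.56^0.3739 = 9 / 2.92 = 3.082

3.08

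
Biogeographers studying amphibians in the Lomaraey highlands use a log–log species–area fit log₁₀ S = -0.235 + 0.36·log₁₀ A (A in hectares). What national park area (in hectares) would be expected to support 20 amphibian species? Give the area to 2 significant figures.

20 = 0.5821 × A^0.36  ⇒  A^0.36 = 20/0.5821 = 34.36
ln A = ln(34.36) / 0.36 = 3.5368 / 0.36 = 9.8246
A = e^9.8246 ≈ 18482 hectares

18000 hectares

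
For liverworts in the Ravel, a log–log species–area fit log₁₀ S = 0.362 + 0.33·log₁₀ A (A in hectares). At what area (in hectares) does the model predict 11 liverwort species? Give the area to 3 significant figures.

114 hectares

11 = 2.301 × A^0.33  ⇒  A^0.33 = 11/2.301 = 4.78
ln A = ln(4.78) / 0.33 = 1.5644 / 0.33 = 4.7405
A = e^4.7405 ≈ 114.5 hectares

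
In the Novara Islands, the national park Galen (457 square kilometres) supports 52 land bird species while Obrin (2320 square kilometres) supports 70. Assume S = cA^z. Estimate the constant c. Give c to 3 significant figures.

17.0

z = ln(S₂/S₁) / ln(A₂/A₁) = ln(70/52) / ln(2320/457) = 0.2973 / 1.6246 = 0.1830
c = S₁ / A₁^z = 52 / 457^0.1830 = 52 / 3.067 = 16.96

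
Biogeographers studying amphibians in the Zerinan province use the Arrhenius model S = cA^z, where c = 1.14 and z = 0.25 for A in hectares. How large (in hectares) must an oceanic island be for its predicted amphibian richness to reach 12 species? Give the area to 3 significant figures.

12300 hectares

12 = 1.14 × A^0.25  ⇒  A^0.25 = 12/1.14 = 10.53
ln A = ln(10.53) / 0.25 = 2.3539 / 0.25 = 9.4155
A = e^9.4155 ≈ 12277 hectares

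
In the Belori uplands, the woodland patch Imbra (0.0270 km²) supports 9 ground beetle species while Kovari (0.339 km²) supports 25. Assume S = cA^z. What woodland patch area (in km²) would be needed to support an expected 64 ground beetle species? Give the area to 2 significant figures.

z = ln(25/9) / ln(0.339/0.027) = 1.0217 / 2.5302 = 0.4038
c = 9 / 0.027^0.4038 = 9 / 0.2326 = 38.69
A = (64/38.69)^(1/0.4038) ⇒ ln A = ln(1.654)/0.4038 = 1.2462
A = e^1.2462 ≈ 3.477 km²

3.5 km²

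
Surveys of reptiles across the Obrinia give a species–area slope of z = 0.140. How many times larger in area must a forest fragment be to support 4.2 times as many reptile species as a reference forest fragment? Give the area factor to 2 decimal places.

28299.62

(A₂/A₁)^0.14 = 4.2, so A₂/A₁ = 4.2^(1/0.14) = 4.2^7.143
ln(A₂/A₁) = ln 4.2 / 0.14 = 1.4351 / 0.14 = 10.2506
A₂/A₁ = e^10.2506 ≈ 28300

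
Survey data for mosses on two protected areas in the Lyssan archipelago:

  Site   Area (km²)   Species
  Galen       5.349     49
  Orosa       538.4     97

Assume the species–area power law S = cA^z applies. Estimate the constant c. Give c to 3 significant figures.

38.2

z = ln(S₂/S₁) / ln(A₂/A₁) = ln(97/49) / ln(538.4/5.349) = 0.6829 / 4.6117 = 0.1481
c = S₁ / A₁^z = 49 / 5.349^0.1481 = 49 / 1.282 = 38.23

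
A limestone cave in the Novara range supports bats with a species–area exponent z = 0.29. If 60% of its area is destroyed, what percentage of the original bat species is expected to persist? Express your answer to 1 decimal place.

S_new/S_old = (A_new/A_old)^z = 0.4^0.29
= exp(0.29 × ln 0.4) = exp(0.29 × -0.9163) = exp(-0.2657) ≈ 0.7667

76.7%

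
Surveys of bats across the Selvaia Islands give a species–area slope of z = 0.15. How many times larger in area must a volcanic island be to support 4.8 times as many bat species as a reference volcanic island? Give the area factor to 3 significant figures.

34800

(A₂/A₁)^0.15 = 4.8, so A₂/A₁ = 4.8^(1/0.15) = 4.8^6.667
ln(A₂/A₁) = ln 4.8 / 0.15 = 1.5686 / 0.15 = 10.4574
A₂/A₁ = e^10.4574 ≈ 34802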